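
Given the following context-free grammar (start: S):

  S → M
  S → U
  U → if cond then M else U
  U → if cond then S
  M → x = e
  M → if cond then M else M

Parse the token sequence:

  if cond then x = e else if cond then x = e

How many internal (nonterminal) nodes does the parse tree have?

[S [U if cond then [M x = e] else [U if cond then [S [M x = e]]]]]

6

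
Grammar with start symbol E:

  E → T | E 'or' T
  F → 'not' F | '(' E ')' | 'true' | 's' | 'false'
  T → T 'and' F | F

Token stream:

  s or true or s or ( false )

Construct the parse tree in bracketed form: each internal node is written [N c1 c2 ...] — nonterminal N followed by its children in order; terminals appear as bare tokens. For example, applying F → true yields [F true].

[E [E [E [E [T [F s]]] or [T [F true]]] or [T [F s]]] or [T [F ( [E [T [F false]]] )]]]

E
E or T
E or T or T
E or T or T or T
T or T or T or T
F or T or T or T
s or T or T or T
s or F or T or T
s or true or T or T
s or true or F or T
s or true or s or T
s or true or s or F
s or true or s or ( E )
s or true or s or ( T )
s or true or s or ( F )
s or true or s or ( false )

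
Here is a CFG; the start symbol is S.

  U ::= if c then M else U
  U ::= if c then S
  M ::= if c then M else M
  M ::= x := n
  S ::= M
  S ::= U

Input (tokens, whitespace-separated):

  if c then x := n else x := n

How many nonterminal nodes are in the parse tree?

4

[S [M if c then [M x := n] else [M x := n]]]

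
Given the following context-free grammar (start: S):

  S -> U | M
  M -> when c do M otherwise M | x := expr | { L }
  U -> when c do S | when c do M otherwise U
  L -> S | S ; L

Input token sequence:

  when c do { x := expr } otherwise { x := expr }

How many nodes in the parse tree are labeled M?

5

[S [M when c do [M { [L [S [M x := expr]]] }] otherwise [M { [L [S [M x := expr]]] }]]]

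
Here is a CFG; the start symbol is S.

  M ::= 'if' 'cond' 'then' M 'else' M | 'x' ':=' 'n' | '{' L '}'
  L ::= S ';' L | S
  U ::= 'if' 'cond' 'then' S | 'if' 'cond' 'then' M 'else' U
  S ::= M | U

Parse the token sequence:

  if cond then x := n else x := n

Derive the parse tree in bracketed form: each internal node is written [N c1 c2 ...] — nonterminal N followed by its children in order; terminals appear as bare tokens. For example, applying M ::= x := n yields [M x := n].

[S [M if cond then [M x := n] else [M x := n]]]

S
M
if cond then M else M
if cond then x := n else M
if cond then x := n else x := n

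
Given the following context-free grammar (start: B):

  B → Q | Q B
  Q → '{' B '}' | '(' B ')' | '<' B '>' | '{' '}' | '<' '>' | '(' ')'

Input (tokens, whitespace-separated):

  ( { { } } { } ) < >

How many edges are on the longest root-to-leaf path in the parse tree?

[B [Q ( [B [Q { [B [Q { }]] }] [B [Q { }]]] )] [B [Q < >]]]

6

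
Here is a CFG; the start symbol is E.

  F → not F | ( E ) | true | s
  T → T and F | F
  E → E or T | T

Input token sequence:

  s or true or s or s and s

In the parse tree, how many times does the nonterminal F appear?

[E [E [E [E [T [F s]]] or [T [F true]]] or [T [F s]]] or [T [T [F s]] and [F s]]]

5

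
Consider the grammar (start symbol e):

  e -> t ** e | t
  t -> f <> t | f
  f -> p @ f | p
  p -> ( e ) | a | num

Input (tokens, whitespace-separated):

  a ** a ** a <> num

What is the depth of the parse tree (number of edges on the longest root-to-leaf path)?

7

[e [t [f [p a]]] ** [e [t [f [p a]]] ** [e [t [f [p a]] <> [t [f [p num]]]]]]]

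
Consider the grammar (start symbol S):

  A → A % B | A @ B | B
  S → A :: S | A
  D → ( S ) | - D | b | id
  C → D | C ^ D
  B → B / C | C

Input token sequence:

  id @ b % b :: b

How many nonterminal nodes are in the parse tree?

18

[S [A [A [A [B [C [D id]]]] @ [B [C [D b]]]] % [B [C [D b]]]] :: [S [A [B [C [D b]]]]]]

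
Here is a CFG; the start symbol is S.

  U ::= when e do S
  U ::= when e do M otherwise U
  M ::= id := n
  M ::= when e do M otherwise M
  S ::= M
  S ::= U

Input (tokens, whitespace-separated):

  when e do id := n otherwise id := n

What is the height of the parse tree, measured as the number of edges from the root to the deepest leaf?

3

[S [M when e do [M id := n] otherwise [M id := n]]]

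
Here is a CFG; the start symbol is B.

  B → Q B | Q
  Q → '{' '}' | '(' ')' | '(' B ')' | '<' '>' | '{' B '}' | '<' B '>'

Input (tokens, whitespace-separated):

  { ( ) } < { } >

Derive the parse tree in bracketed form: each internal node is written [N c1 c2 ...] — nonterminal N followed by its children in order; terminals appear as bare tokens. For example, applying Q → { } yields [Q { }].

[B [Q { [B [Q ( )]] }] [B [Q < [B [Q { }]] >]]]

B
Q B
{ B } B
{ Q } B
{ ( ) } B
{ ( ) } Q
{ ( ) } < B >
{ ( ) } < Q >
{ ( ) } < { } >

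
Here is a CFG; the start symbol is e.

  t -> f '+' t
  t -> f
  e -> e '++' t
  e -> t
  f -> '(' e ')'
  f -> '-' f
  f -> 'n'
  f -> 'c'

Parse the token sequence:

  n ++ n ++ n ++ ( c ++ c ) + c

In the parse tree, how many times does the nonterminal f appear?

7

[e [e [e [e [t [f n]]] ++ [t [f n]]] ++ [t [f n]]] ++ [t [f ( [e [e [t [f c]]] ++ [t [f c]]] )] + [t [f c]]]]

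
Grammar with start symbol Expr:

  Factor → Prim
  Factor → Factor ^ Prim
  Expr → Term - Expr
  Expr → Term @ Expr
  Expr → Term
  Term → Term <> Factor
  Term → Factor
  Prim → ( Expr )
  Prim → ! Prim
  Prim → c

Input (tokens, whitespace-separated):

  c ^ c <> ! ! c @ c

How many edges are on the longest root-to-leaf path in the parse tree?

[Expr [Term [Term [Factor [Factor [Prim c]] ^ [Prim c]]] <> [Factor [Prim ! [Prim ! [Prim c]]]]] @ [Expr [Term [Factor [Prim c]]]]]

6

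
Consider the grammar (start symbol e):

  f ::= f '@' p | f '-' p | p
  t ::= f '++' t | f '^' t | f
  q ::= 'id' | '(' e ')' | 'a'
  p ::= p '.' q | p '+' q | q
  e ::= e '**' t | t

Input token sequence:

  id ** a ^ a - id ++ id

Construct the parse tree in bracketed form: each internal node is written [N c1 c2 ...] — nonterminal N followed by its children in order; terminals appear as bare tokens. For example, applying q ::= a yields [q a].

[e [e [t [f [p [q id]]]]] ** [t [f [p [q a]]] ^ [t [f [f [p [q a]]] - [p [q id]]] ++ [t [f [p [q id]]]]]]]

e
e ** t
t ** t
f ** t
p ** t
q ** t
id ** t
id ** f ^ t
id ** p ^ t
id ** q ^ t
id ** a ^ t
id ** a ^ f ++ t
id ** a ^ f - p ++ t
id ** a ^ p - p ++ t
id ** a ^ q - p ++ t
id ** a ^ a - p ++ t
id ** a ^ a - q ++ t
id ** a ^ a - id ++ t
id ** a ^ a - id ++ f
id ** a ^ a - id ++ p
id ** a ^ a - id ++ q
id ** a ^ a - id ++ id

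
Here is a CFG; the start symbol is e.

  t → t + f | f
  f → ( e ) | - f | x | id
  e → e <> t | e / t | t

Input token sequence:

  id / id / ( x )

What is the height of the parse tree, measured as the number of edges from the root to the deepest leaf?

[e [e [e [t [f id]]] / [t [f id]]] / [t [f ( [e [t [f x]]] )]]]

6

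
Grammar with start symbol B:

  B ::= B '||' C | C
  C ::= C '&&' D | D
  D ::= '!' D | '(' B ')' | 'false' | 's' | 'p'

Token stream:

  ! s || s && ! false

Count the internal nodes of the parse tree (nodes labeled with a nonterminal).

10

[B [B [C [D ! [D s]]]] || [C [C [D s]] && [D ! [D false]]]]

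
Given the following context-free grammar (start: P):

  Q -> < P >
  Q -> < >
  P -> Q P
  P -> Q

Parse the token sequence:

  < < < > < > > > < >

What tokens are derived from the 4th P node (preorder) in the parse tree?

< >

[P [Q < [P [Q < [P [Q < >] [P [Q < >]]] >]] >] [P [Q < >]]]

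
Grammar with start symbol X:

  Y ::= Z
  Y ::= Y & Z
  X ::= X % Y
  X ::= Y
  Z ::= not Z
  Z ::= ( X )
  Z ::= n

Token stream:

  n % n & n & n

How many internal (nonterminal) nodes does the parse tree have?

[X [X [Y [Z n]]] % [Y [Y [Y [Z n]] & [Z n]] & [Z n]]]

10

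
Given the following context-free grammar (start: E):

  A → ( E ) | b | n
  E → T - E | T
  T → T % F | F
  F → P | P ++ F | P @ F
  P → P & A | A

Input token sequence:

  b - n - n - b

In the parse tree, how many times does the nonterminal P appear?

4

[E [T [F [P [A b]]]] - [E [T [F [P [A n]]]] - [E [T [F [P [A n]]]] - [E [T [F [P [A b]]]]]]]]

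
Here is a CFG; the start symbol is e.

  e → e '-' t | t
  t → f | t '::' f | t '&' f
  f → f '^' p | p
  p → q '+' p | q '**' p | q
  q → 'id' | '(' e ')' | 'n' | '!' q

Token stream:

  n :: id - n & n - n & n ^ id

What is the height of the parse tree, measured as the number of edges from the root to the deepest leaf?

8

[e [e [e [t [t [f [p [q n]]]] :: [f [p [q id]]]]] - [t [t [f [p [q n]]]] & [f [p [q n]]]]] - [t [t [f [p [q n]]]] & [f [f [p [q n]]] ^ [p [q id]]]]]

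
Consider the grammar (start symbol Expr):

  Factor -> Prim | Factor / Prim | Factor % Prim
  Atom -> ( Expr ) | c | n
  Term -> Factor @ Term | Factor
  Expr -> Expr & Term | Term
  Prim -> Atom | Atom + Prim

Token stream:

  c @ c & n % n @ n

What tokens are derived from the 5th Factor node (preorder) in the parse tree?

n

[Expr [Expr [Term [Factor [Prim [Atom c]]] @ [Term [Factor [Prim [Atom c]]]]]] & [Term [Factor [Factor [Prim [Atom n]]] % [Prim [Atom n]]] @ [Term [Factor [Prim [Atom n]]]]]]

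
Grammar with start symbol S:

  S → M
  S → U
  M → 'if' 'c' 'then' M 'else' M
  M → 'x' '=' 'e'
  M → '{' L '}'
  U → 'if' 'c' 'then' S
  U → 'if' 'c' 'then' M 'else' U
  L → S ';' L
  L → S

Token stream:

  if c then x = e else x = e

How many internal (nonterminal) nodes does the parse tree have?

[S [M if c then [M x = e] else [M x = e]]]

4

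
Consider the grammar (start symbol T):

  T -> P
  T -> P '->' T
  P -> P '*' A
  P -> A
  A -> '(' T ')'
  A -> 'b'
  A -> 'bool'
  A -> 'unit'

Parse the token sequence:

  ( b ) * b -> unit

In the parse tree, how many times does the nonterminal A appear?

4

[T [P [P [A ( [T [P [A b]]] )]] * [A b]] -> [T [P [A unit]]]]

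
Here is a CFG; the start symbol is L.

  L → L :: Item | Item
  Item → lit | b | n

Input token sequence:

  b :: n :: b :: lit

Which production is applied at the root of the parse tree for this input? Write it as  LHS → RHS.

[L [L [L [L [Item b]] :: [Item n]] :: [Item b]] :: [Item lit]]

L → L :: Item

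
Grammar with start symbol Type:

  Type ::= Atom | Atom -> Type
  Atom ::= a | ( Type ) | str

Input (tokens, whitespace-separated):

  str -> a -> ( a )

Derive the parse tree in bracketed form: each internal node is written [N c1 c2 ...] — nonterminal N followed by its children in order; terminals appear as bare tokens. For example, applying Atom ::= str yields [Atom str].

[Type [Atom str] -> [Type [Atom a] -> [Type [Atom ( [Type [Atom a]] )]]]]

Type
Atom -> Type
str -> Type
str -> Atom -> Type
str -> a -> Type
str -> a -> Atom
str -> a -> ( Type )
str -> a -> ( Atom )
str -> a -> ( a )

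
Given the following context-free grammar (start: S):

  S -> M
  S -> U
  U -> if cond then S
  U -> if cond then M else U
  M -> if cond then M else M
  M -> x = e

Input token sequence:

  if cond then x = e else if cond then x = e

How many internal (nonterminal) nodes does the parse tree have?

6

[S [U if cond then [M x = e] else [U if cond then [S [M x = e]]]]]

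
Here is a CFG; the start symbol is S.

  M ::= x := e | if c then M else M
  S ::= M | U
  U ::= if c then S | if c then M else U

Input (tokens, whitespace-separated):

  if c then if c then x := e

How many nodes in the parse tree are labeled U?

[S [U if c then [S [U if c then [S [M x := e]]]]]]

2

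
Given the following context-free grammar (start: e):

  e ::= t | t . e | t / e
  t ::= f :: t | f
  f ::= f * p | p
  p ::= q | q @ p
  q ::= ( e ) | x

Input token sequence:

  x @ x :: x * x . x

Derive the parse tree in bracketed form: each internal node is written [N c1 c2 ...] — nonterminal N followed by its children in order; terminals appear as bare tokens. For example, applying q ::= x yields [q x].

[e [t [f [p [q x] @ [p [q x]]]] :: [t [f [f [p [q x]]] * [p [q x]]]]] . [e [t [f [p [q x]]]]]]

e
t . e
f :: t . e
p :: t . e
q @ p :: t . e
x @ p :: t . e
x @ q :: t . e
x @ x :: t . e
x @ x :: f . e
x @ x :: f * p . e
x @ x :: p * p . e
x @ x :: q * p . e
x @ x :: x * p . e
x @ x :: x * q . e
x @ x :: x * x . e
x @ x :: x * x . t
x @ x :: x * x . f
x @ x :: x * x . p
x @ x :: x * x . q
x @ x :: x * x . x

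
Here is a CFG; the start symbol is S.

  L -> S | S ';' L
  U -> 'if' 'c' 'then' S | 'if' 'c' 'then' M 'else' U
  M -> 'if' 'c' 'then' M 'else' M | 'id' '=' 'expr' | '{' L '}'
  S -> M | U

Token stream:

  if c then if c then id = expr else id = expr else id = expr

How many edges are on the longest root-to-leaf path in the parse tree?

4

[S [M if c then [M if c then [M id = expr] else [M id = expr]] else [M id = expr]]]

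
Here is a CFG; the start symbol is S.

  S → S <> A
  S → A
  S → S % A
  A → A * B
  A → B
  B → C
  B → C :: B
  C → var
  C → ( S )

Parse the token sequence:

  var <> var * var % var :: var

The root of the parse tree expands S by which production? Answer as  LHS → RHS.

[S [S [S [A [B [C var]]]] <> [A [A [B [C var]]] * [B [C var]]]] % [A [B [C var] :: [B [C var]]]]]

S → S % A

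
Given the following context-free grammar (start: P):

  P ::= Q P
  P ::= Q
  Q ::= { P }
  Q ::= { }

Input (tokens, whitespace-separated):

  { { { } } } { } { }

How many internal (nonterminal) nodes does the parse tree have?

10

[P [Q { [P [Q { [P [Q { }]] }]] }] [P [Q { }] [P [Q { }]]]]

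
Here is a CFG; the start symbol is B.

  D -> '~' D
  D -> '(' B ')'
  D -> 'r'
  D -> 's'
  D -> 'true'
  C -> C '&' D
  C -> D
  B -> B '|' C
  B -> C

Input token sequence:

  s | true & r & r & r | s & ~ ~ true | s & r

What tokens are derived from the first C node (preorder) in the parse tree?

[B [B [B [B [C [D s]]] | [C [C [C [C [D true]] & [D r]] & [D r]] & [D r]]] | [C [C [D s]] & [D ~ [D ~ [D true]]]]] | [C [C [D s]] & [D r]]]

s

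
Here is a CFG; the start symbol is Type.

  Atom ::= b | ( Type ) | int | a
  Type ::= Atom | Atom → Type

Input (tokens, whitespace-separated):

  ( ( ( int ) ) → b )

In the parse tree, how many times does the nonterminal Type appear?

[Type [Atom ( [Type [Atom ( [Type [Atom ( [Type [Atom int]] )]] )] → [Type [Atom b]]] )]]

5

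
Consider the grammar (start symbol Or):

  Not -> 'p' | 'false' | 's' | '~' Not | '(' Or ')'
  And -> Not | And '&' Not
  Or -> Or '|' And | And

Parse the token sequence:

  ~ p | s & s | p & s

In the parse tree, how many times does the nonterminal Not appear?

6

[Or [Or [Or [And [Not ~ [Not p]]]] | [And [And [Not s]] & [Not s]]] | [And [And [Not p]] & [Not s]]]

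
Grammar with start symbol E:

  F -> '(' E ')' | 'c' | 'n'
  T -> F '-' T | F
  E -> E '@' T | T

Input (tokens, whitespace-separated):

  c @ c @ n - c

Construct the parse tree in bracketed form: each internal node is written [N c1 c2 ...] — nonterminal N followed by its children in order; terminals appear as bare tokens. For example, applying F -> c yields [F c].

[E [E [E [T [F c]]] @ [T [F c]]] @ [T [F n] - [T [F c]]]]

E
E @ T
E @ T @ T
T @ T @ T
F @ T @ T
c @ T @ T
c @ F @ T
c @ c @ T
c @ c @ F - T
c @ c @ n - T
c @ c @ n - F
c @ c @ n - c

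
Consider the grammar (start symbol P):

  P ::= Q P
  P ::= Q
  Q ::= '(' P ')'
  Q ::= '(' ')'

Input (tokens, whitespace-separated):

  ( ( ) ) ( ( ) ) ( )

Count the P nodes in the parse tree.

5

[P [Q ( [P [Q ( )]] )] [P [Q ( [P [Q ( )]] )] [P [Q ( )]]]]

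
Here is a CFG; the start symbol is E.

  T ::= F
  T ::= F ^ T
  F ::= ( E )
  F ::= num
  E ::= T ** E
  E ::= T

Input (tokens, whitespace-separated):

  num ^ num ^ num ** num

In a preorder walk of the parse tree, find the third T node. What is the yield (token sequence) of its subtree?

num

[E [T [F num] ^ [T [F num] ^ [T [F num]]]] ** [E [T [F num]]]]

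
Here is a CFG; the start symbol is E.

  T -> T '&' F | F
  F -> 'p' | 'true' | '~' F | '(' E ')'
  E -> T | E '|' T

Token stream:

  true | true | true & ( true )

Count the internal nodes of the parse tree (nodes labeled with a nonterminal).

14

[E [E [E [T [F true]]] | [T [F true]]] | [T [T [F true]] & [F ( [E [T [F true]]] )]]]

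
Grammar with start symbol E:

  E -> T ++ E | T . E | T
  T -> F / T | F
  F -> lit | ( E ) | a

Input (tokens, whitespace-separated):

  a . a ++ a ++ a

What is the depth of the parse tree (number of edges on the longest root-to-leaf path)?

[E [T [F a]] . [E [T [F a]] ++ [E [T [F a]] ++ [E [T [F a]]]]]]

6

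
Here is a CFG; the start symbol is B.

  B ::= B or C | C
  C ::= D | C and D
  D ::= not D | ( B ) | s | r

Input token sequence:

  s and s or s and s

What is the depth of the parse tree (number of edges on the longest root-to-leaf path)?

[B [B [C [C [D s]] and [D s]]] or [C [C [D s]] and [D s]]]

5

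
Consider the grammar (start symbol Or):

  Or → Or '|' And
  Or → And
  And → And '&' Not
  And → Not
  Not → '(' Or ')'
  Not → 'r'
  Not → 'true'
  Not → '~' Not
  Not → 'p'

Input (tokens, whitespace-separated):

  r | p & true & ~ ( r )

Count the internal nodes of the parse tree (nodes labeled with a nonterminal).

[Or [Or [And [Not r]]] | [And [And [And [Not p]] & [Not true]] & [Not ~ [Not ( [Or [And [Not r]]] )]]]]

14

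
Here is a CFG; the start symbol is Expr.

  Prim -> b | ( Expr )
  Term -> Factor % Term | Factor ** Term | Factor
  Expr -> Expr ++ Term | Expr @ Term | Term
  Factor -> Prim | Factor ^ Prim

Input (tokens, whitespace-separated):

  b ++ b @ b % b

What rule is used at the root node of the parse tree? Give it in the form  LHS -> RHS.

[Expr [Expr [Expr [Term [Factor [Prim b]]]] ++ [Term [Factor [Prim b]]]] @ [Term [Factor [Prim b]] % [Term [Factor [Prim b]]]]]

Expr -> Expr @ Term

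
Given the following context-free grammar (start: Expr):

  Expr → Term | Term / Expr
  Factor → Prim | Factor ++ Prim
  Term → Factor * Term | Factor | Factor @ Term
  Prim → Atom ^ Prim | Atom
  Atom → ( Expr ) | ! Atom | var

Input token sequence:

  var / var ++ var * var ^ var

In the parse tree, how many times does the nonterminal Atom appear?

5

[Expr [Term [Factor [Prim [Atom var]]]] / [Expr [Term [Factor [Factor [Prim [Atom var]]] ++ [Prim [Atom var]]] * [Term [Factor [Prim [Atom var] ^ [Prim [Atom var]]]]]]]]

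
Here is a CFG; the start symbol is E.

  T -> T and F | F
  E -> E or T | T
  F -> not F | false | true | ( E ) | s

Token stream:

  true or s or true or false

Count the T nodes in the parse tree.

4

[E [E [E [E [T [F true]]] or [T [F s]]] or [T [F true]]] or [T [F false]]]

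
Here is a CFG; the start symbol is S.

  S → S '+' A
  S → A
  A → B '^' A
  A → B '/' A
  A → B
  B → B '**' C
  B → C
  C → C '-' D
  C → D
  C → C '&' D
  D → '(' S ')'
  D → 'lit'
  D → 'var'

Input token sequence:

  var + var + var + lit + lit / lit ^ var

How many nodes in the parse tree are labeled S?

[S [S [S [S [S [A [B [C [D var]]]]] + [A [B [C [D var]]]]] + [A [B [C [D var]]]]] + [A [B [C [D lit]]]]] + [A [B [C [D lit]]] / [A [B [C [D lit]]] ^ [A [B [C [D var]]]]]]]

5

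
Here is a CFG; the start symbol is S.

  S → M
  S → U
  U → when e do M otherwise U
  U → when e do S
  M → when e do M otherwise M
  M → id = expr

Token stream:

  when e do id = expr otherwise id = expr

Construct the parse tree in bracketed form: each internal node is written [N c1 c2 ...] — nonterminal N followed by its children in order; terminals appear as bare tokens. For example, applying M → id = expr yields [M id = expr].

S
M
when e do M otherwise M
when e do id = expr otherwise M
when e do id = expr otherwise id = expr

[S [M when e do [M id = expr] otherwise [M id = expr]]]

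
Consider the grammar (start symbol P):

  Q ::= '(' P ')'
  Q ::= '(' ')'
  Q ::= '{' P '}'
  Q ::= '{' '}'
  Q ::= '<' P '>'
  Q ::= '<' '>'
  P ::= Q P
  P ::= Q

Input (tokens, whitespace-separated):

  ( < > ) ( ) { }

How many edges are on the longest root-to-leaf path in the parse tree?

4

[P [Q ( [P [Q < >]] )] [P [Q ( )] [P [Q { }]]]]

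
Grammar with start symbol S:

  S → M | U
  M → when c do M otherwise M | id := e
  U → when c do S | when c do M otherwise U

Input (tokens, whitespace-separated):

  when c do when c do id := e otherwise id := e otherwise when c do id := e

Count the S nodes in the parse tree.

[S [U when c do [M when c do [M id := e] otherwise [M id := e]] otherwise [U when c do [S [M id := e]]]]]

2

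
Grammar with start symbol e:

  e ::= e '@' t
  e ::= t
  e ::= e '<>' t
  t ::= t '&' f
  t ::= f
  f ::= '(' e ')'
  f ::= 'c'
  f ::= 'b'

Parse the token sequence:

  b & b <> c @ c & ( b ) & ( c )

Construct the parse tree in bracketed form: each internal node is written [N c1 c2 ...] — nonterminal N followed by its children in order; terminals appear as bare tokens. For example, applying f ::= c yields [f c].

e
e @ t
e <> t @ t
t <> t @ t
t & f <> t @ t
f & f <> t @ t
b & f <> t @ t
b & b <> t @ t
b & b <> f @ t
b & b <> c @ t
b & b <> c @ t & f
b & b <> c @ t & f & f
b & b <> c @ f & f & f
b & b <> c @ c & f & f
b & b <> c @ c & ( e ) & f
b & b <> c @ c & ( t ) & f
b & b <> c @ c & ( f ) & f
b & b <> c @ c & ( b ) & f
b & b <> c @ c & ( b ) & ( e )
b & b <> c @ c & ( b ) & ( t )
b & b <> c @ c & ( b ) & ( f )
b & b <> c @ c & ( b ) & ( c )

[e [e [e [t [t [f b]] & [f b]]] <> [t [f c]]] @ [t [t [t [f c]] & [f ( [e [t [f b]]] )]] & [f ( [e [t [f c]]] )]]]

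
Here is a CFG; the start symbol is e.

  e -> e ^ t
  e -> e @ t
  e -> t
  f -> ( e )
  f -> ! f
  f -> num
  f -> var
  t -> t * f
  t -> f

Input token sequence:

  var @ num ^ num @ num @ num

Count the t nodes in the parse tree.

[e [e [e [e [e [t [f var]]] @ [t [f num]]] ^ [t [f num]]] @ [t [f num]]] @ [t [f num]]]

5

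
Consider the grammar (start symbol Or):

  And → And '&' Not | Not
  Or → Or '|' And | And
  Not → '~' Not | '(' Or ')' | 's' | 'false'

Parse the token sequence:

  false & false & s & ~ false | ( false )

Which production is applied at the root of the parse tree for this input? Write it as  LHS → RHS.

[Or [Or [And [And [And [And [Not false]] & [Not false]] & [Not s]] & [Not ~ [Not false]]]] | [And [Not ( [Or [And [Not false]]] )]]]

Or → Or '|' And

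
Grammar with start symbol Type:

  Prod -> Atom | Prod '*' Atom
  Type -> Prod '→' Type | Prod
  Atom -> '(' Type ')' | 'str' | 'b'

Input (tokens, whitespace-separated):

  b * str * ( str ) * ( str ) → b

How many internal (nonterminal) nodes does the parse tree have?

18

[Type [Prod [Prod [Prod [Prod [Atom b]] * [Atom str]] * [Atom ( [Type [Prod [Atom str]]] )]] * [Atom ( [Type [Prod [Atom str]]] )]] → [Type [Prod [Atom b]]]]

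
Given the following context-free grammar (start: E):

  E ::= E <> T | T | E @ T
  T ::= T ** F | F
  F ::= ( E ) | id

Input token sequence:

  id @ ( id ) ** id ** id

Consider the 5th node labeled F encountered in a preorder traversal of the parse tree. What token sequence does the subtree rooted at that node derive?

id

[E [E [T [F id]]] @ [T [T [T [F ( [E [T [F id]]] )]] ** [F id]] ** [F id]]]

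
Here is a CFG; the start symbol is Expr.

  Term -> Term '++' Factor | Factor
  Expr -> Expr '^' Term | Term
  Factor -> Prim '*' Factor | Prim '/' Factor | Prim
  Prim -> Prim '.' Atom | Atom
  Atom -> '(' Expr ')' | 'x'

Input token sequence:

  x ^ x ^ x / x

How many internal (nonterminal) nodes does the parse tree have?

18

[Expr [Expr [Expr [Term [Factor [Prim [Atom x]]]]] ^ [Term [Factor [Prim [Atom x]]]]] ^ [Term [Factor [Prim [Atom x]] / [Factor [Prim [Atom x]]]]]]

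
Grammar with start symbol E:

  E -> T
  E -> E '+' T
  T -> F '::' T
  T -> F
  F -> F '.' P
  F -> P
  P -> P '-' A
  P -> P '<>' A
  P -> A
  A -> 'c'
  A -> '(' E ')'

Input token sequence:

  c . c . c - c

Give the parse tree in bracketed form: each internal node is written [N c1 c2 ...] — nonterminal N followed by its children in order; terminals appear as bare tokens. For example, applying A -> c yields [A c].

E
T
F
F . P
F . P . P
P . P . P
A . P . P
c . P . P
c . A . P
c . c . P
c . c . P - A
c . c . A - A
c . c . c - A
c . c . c - c

[E [T [F [F [F [P [A c]]] . [P [A c]]] . [P [P [A c]] - [A c]]]]]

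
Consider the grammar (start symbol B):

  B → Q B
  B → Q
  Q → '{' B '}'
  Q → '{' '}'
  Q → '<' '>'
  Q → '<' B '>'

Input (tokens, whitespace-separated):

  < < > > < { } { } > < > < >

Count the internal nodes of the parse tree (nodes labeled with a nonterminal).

[B [Q < [B [Q < >]] >] [B [Q < [B [Q { }] [B [Q { }]]] >] [B [Q < >] [B [Q < >]]]]]

14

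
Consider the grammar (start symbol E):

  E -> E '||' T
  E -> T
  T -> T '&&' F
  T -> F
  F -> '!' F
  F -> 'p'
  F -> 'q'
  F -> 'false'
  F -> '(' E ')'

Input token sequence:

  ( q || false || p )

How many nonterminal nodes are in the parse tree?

12

[E [T [F ( [E [E [E [T [F q]]] || [T [F false]]] || [T [F p]]] )]]]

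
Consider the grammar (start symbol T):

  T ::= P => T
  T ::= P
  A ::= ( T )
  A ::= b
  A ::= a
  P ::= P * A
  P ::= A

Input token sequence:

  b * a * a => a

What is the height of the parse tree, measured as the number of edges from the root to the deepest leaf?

[T [P [P [P [A b]] * [A a]] * [A a]] => [T [P [A a]]]]

5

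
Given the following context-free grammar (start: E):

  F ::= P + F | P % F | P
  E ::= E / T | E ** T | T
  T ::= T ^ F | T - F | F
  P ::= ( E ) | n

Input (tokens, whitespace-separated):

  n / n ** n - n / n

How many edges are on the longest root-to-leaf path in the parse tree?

[E [E [E [E [T [F [P n]]]] / [T [F [P n]]]] ** [T [T [F [P n]]] - [F [P n]]]] / [T [F [P n]]]]

7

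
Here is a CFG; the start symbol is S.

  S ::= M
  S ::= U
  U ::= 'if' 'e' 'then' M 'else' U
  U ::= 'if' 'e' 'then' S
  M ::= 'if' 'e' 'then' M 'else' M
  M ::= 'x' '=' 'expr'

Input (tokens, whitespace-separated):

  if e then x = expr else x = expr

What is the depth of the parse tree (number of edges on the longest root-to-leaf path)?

[S [M if e then [M x = expr] else [M x = expr]]]

3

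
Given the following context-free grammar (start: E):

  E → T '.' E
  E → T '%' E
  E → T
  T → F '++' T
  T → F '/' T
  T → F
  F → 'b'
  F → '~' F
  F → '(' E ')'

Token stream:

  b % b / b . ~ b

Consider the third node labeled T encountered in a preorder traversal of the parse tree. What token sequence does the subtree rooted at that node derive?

[E [T [F b]] % [E [T [F b] / [T [F b]]] . [E [T [F ~ [F b]]]]]]

b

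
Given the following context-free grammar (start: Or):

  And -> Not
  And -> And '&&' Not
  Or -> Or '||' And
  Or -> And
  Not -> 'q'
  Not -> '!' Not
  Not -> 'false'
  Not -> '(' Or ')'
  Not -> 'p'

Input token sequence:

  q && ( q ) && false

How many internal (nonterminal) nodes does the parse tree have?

10

[Or [And [And [And [Not q]] && [Not ( [Or [And [Not q]]] )]] && [Not false]]]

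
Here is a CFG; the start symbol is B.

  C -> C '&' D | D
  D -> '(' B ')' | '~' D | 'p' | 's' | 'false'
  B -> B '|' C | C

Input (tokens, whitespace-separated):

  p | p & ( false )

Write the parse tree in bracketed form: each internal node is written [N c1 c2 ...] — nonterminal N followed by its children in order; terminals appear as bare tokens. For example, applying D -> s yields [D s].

[B [B [C [D p]]] | [C [C [D p]] & [D ( [B [C [D false]]] )]]]

B
B | C
C | C
D | C
p | C
p | C & D
p | D & D
p | p & D
p | p & ( B )
p | p & ( C )
p | p & ( D )
p | p & ( false )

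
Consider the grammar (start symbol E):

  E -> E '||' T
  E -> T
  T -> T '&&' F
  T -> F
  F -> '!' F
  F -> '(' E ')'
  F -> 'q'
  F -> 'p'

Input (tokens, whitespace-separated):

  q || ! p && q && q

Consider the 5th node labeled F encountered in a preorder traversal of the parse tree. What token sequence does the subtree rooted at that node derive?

q

[E [E [T [F q]]] || [T [T [T [F ! [F p]]] && [F q]] && [F q]]]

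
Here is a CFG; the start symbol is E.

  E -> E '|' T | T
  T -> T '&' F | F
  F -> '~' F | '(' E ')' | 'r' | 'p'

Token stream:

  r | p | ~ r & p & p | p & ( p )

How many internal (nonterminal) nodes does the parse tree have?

22

[E [E [E [E [T [F r]]] | [T [F p]]] | [T [T [T [F ~ [F r]]] & [F p]] & [F p]]] | [T [T [F p]] & [F ( [E [T [F p]]] )]]]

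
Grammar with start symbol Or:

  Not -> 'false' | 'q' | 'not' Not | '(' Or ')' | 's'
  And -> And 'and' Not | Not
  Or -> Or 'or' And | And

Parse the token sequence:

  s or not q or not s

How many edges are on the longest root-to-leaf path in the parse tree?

5

[Or [Or [Or [And [Not s]]] or [And [Not not [Not q]]]] or [And [Not not [Not s]]]]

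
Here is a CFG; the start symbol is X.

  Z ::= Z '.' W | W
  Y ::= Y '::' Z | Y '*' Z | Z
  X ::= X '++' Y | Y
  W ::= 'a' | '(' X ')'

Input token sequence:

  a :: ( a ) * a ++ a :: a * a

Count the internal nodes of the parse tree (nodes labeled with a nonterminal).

24

[X [X [Y [Y [Y [Z [W a]]] :: [Z [W ( [X [Y [Z [W a]]]] )]]] * [Z [W a]]]] ++ [Y [Y [Y [Z [W a]]] :: [Z [W a]]] * [Z [W a]]]]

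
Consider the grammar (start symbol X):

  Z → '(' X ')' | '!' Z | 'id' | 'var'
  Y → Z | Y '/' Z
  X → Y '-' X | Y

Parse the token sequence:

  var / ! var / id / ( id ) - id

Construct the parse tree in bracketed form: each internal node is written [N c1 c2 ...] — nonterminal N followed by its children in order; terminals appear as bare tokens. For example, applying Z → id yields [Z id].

[X [Y [Y [Y [Y [Z var]] / [Z ! [Z var]]] / [Z id]] / [Z ( [X [Y [Z id]]] )]] - [X [Y [Z id]]]]

X
Y - X
Y / Z - X
Y / Z / Z - X
Y / Z / Z / Z - X
Z / Z / Z / Z - X
var / Z / Z / Z - X
var / ! Z / Z / Z - X
var / ! var / Z / Z - X
var / ! var / id / Z - X
var / ! var / id / ( X ) - X
var / ! var / id / ( Y ) - X
var / ! var / id / ( Z ) - X
var / ! var / id / ( id ) - X
var / ! var / id / ( id ) - Y
var / ! var / id / ( id ) - Z
var / ! var / id / ( id ) - id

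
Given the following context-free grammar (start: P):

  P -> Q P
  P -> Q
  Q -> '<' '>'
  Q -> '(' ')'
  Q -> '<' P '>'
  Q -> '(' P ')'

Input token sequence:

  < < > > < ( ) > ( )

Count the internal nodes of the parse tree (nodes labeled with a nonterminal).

10

[P [Q < [P [Q < >]] >] [P [Q < [P [Q ( )]] >] [P [Q ( )]]]]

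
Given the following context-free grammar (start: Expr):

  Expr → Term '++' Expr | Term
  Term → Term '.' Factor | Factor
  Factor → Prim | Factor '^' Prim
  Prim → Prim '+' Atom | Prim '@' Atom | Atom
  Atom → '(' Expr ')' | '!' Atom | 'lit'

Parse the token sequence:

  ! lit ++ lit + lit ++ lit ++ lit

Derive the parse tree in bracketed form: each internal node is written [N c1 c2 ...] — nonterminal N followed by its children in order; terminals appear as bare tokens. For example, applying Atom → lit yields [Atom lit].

Expr
Term ++ Expr
Factor ++ Expr
Prim ++ Expr
Atom ++ Expr
! Atom ++ Expr
! lit ++ Expr
! lit ++ Term ++ Expr
! lit ++ Factor ++ Expr
! lit ++ Prim ++ Expr
! lit ++ Prim + Atom ++ Expr
! lit ++ Atom + Atom ++ Expr
! lit ++ lit + Atom ++ Expr
! lit ++ lit + lit ++ Expr
! lit ++ lit + lit ++ Term ++ Expr
! lit ++ lit + lit ++ Factor ++ Expr
! lit ++ lit + lit ++ Prim ++ Expr
! lit ++ lit + lit ++ Atom ++ Expr
! lit ++ lit + lit ++ lit ++ Expr
! lit ++ lit + lit ++ lit ++ Term
! lit ++ lit + lit ++ lit ++ Factor
! lit ++ lit + lit ++ lit ++ Prim
! lit ++ lit + lit ++ lit ++ Atom
! lit ++ lit + lit ++ lit ++ lit

[Expr [Term [Factor [Prim [Atom ! [Atom lit]]]]] ++ [Expr [Term [Factor [Prim [Prim [Atom lit]] + [Atom lit]]]] ++ [Expr [Term [Factor [Prim [Atom lit]]]] ++ [Expr [Term [Factor [Prim [Atom lit]]]]]]]]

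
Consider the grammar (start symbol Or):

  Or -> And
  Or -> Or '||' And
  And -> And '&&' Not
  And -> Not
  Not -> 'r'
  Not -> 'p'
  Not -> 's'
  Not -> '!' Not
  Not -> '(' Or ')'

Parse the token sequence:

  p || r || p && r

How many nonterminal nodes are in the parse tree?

[Or [Or [Or [And [Not p]]] || [And [Not r]]] || [And [And [Not p]] && [Not r]]]

11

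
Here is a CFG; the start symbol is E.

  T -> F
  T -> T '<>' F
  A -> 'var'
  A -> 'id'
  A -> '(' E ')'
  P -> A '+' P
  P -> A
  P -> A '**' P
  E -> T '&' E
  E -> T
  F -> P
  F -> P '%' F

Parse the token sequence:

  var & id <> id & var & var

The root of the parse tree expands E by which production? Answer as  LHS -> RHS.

[E [T [F [P [A var]]]] & [E [T [T [F [P [A id]]]] <> [F [P [A id]]]] & [E [T [F [P [A var]]]] & [E [T [F [P [A var]]]]]]]]

E -> T '&' E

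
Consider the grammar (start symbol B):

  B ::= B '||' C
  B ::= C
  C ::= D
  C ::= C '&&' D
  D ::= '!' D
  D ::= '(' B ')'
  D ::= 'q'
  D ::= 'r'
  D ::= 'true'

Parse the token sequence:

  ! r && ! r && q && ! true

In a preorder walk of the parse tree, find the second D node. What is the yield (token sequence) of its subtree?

[B [C [C [C [C [D ! [D r]]] && [D ! [D r]]] && [D q]] && [D ! [D true]]]]

r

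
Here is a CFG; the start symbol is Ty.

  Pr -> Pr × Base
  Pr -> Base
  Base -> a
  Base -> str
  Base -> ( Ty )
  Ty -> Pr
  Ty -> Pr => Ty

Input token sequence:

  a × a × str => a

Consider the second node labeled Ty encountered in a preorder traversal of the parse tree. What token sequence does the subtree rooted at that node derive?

[Ty [Pr [Pr [Pr [Base a]] × [Base a]] × [Base str]] => [Ty [Pr [Base a]]]]

a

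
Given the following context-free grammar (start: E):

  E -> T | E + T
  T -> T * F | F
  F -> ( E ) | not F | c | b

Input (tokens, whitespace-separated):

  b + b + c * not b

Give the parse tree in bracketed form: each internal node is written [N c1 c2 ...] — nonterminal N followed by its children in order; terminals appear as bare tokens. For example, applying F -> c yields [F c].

E
E + T
E + T + T
T + T + T
F + T + T
b + T + T
b + F + T
b + b + T
b + b + T * F
b + b + F * F
b + b + c * F
b + b + c * not F
b + b + c * not b

[E [E [E [T [F b]]] + [T [F b]]] + [T [T [F c]] * [F not [F b]]]]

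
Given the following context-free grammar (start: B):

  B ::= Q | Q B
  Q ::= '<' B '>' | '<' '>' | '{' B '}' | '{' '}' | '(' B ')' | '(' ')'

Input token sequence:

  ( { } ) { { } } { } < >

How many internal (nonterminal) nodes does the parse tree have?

[B [Q ( [B [Q { }]] )] [B [Q { [B [Q { }]] }] [B [Q { }] [B [Q < >]]]]]

12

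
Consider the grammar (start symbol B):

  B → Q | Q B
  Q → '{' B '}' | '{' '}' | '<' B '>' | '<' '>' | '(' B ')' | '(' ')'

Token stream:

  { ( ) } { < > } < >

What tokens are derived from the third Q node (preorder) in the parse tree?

[B [Q { [B [Q ( )]] }] [B [Q { [B [Q < >]] }] [B [Q < >]]]]

{ < > }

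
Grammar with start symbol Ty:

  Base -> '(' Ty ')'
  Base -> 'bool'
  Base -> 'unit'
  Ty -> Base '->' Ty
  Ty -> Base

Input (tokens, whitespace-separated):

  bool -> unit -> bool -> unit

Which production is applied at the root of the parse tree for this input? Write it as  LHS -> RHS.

[Ty [Base bool] -> [Ty [Base unit] -> [Ty [Base bool] -> [Ty [Base unit]]]]]

Ty -> Base '->' Ty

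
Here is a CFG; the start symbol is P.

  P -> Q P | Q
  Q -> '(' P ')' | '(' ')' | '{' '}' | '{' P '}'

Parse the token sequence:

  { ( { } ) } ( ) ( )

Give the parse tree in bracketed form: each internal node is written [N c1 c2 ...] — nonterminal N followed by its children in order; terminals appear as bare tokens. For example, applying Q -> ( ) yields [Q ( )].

P
Q P
{ P } P
{ Q } P
{ ( P ) } P
{ ( Q ) } P
{ ( { } ) } P
{ ( { } ) } Q P
{ ( { } ) } ( ) P
{ ( { } ) } ( ) Q
{ ( { } ) } ( ) ( )

[P [Q { [P [Q ( [P [Q { }]] )]] }] [P [Q ( )] [P [Q ( )]]]]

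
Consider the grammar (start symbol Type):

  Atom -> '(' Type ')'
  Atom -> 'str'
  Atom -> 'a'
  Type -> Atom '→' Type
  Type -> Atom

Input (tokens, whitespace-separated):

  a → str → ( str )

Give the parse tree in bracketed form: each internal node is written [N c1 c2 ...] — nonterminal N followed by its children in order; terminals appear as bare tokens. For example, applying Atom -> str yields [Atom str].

Type
Atom → Type
a → Type
a → Atom → Type
a → str → Type
a → str → Atom
a → str → ( Type )
a → str → ( Atom )
a → str → ( str )

[Type [Atom a] → [Type [Atom str] → [Type [Atom ( [Type [Atom str]] )]]]]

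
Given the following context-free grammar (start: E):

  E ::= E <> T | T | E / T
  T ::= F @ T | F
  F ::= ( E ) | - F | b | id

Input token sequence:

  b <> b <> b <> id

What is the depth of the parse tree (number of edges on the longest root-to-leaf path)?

6

[E [E [E [E [T [F b]]] <> [T [F b]]] <> [T [F b]]] <> [T [F id]]]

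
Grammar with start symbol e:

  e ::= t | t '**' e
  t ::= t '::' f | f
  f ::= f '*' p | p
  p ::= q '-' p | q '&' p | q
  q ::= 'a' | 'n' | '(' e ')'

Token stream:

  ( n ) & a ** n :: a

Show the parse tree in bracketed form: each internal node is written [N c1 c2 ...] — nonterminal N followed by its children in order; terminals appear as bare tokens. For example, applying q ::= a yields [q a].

[e [t [f [p [q ( [e [t [f [p [q n]]]]] )] & [p [q a]]]]] ** [e [t [t [f [p [q n]]]] :: [f [p [q a]]]]]]

e
t ** e
f ** e
p ** e
q & p ** e
( e ) & p ** e
( t ) & p ** e
( f ) & p ** e
( p ) & p ** e
( q ) & p ** e
( n ) & p ** e
( n ) & q ** e
( n ) & a ** e
( n ) & a ** t
( n ) & a ** t :: f
( n ) & a ** f :: f
( n ) & a ** p :: f
( n ) & a ** q :: f
( n ) & a ** n :: f
( n ) & a ** n :: p
( n ) & a ** n :: q
( n ) & a ** n :: a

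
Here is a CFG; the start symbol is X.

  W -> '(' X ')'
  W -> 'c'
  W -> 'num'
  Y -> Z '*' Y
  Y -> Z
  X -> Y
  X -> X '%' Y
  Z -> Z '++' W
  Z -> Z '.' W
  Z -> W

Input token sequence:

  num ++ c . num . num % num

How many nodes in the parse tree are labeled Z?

5

[X [X [Y [Z [Z [Z [Z [W num]] ++ [W c]] . [W num]] . [W num]]]] % [Y [Z [W num]]]]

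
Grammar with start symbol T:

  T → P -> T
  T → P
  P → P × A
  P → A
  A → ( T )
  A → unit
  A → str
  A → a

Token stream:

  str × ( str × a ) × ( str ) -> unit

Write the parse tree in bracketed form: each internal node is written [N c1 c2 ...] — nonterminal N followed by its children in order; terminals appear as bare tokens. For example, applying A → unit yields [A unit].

T
P -> T
P × A -> T
P × A × A -> T
A × A × A -> T
str × A × A -> T
str × ( T ) × A -> T
str × ( P ) × A -> T
str × ( P × A ) × A -> T
str × ( A × A ) × A -> T
str × ( str × A ) × A -> T
str × ( str × a ) × A -> T
str × ( str × a ) × ( T ) -> T
str × ( str × a ) × ( P ) -> T
str × ( str × a ) × ( A ) -> T
str × ( str × a ) × ( str ) -> T
str × ( str × a ) × ( str ) -> P
str × ( str × a ) × ( str ) -> A
str × ( str × a ) × ( str ) -> unit

[T [P [P [P [A str]] × [A ( [T [P [P [A str]] × [A a]]] )]] × [A ( [T [P [A str]]] )]] -> [T [P [A unit]]]]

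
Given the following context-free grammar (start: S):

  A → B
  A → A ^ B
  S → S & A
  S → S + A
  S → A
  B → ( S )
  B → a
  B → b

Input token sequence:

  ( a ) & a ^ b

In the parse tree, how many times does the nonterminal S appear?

3

[S [S [A [B ( [S [A [B a]]] )]]] & [A [A [B a]] ^ [B b]]]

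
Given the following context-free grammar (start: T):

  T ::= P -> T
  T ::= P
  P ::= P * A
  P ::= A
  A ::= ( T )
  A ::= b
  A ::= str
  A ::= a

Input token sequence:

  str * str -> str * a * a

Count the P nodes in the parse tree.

5

[T [P [P [A str]] * [A str]] -> [T [P [P [P [A str]] * [A a]] * [A a]]]]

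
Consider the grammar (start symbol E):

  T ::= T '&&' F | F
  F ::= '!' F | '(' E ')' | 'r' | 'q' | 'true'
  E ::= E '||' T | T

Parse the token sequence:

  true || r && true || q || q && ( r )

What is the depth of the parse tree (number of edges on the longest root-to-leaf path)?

6

[E [E [E [E [T [F true]]] || [T [T [F r]] && [F true]]] || [T [F q]]] || [T [T [F q]] && [F ( [E [T [F r]]] )]]]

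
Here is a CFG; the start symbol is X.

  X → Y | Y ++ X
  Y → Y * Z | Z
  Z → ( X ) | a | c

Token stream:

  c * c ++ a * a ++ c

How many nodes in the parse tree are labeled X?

[X [Y [Y [Z c]] * [Z c]] ++ [X [Y [Y [Z a]] * [Z a]] ++ [X [Y [Z c]]]]]

3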